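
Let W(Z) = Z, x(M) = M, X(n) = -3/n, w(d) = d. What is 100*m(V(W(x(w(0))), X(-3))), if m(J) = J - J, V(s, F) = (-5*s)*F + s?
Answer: 0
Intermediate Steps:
V(s, F) = s - 5*F*s (V(s, F) = -5*F*s + s = s - 5*F*s)
m(J) = 0
100*m(V(W(x(w(0))), X(-3))) = 100*0 = 0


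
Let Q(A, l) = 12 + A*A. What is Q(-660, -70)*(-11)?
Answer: -4791732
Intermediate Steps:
Q(A, l) = 12 + A²
Q(-660, -70)*(-11) = (12 + (-660)²)*(-11) = (12 + 435600)*(-11) = 435612*(-11) = -4791732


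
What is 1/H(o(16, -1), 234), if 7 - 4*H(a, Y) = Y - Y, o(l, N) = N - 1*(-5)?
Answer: 4/7 ≈ 0.57143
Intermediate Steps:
o(l, N) = 5 + N (o(l, N) = N + 5 = 5 + N)
H(a, Y) = 7/4 (H(a, Y) = 7/4 - (Y - Y)/4 = 7/4 - 1/4*0 = 7/4 + 0 = 7/4)
1/H(o(16, -1), 234) = 1/(7/4) = 4/7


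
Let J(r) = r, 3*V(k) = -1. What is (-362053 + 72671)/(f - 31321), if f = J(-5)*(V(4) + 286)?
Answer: 434073/49124 ≈ 8.8363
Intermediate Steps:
V(k) = -⅓ (V(k) = (⅓)*(-1) = -⅓)
f = -4285/3 (f = -5*(-⅓ + 286) = -5*857/3 = -4285/3 ≈ -1428.3)
(-362053 + 72671)/(f - 31321) = (-362053 + 72671)/(-4285/3 - 31321) = -289382/(-98248/3) = -289382*(-3/98248) = 434073/49124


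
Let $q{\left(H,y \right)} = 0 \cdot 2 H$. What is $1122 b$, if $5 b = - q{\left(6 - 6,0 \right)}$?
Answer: $0$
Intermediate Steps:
$q{\left(H,y \right)} = 0$ ($q{\left(H,y \right)} = 0 H = 0$)
$b = 0$ ($b = \frac{\left(-1\right) 0}{5} = \frac{1}{5} \cdot 0 = 0$)
$1122 b = 1122 \cdot 0 = 0$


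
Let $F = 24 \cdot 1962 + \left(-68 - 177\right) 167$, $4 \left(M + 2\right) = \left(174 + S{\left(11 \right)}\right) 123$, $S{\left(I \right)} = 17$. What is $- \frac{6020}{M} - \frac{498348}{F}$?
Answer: $- \frac{338638532}{4142083} \approx -81.756$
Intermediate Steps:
$M = \frac{23485}{4}$ ($M = -2 + \frac{\left(174 + 17\right) 123}{4} = -2 + \frac{191 \cdot 123}{4} = -2 + \frac{1}{4} \cdot 23493 = -2 + \frac{23493}{4} = \frac{23485}{4} \approx 5871.3$)
$F = 6173$ ($F = 47088 - 40915 = 6173$)
$- \frac{6020}{M} - \frac{498348}{F} = - \frac{6020}{\frac{23485}{4}} - \frac{498348}{6173} = \left(-6020\right) \frac{4}{23485} - \frac{498348}{6173} = - \frac{688}{671} - \frac{498348}{6173} = - \frac{338638532}{4142083}$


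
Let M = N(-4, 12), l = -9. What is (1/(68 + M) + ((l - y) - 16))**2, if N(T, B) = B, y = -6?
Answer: 2307361/6400 ≈ 360.53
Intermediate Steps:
M = 12
(1/(68 + M) + ((l - y) - 16))**2 = (1/(68 + 12) + ((-9 - 1*(-6)) - 16))**2 = (1/80 + ((-9 + 6) - 16))**2 = (1/80 + (-3 - 16))**2 = (1/80 - 19)**2 = (-1519/80)**2 = 2307361/6400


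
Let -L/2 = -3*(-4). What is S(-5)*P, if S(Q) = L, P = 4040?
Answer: -96960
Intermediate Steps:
L = -24 (L = -(-6)*(-4) = -2*12 = -24)
S(Q) = -24
S(-5)*P = -24*4040 = -96960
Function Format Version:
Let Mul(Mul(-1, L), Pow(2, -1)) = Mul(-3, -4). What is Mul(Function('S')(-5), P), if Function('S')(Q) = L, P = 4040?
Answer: -96960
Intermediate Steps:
L = -24 (L = Mul(-2, Mul(-3, -4)) = Mul(-2, 12) = -24)
Function('S')(Q) = -24
Mul(Function('S')(-5), P) = Mul(-24, 4040) = -96960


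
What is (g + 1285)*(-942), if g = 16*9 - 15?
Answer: -1331988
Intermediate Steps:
g = 129 (g = 144 - 15 = 129)
(g + 1285)*(-942) = (129 + 1285)*(-942) = 1414*(-942) = -1331988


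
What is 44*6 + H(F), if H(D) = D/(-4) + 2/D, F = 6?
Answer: 1577/6 ≈ 262.83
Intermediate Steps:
H(D) = 2/D - D/4 (H(D) = D*(-¼) + 2/D = -D/4 + 2/D = 2/D - D/4)
44*6 + H(F) = 44*6 + (2/6 - ¼*6) = 264 + (2*(⅙) - 3/2) = 264 + (⅓ - 3/2) = 264 - 7/6 = 1577/6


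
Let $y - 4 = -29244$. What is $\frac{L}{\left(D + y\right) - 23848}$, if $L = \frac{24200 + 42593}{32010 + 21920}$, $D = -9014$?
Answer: $- \frac{66793}{3349160860} \approx -1.9943 \cdot 10^{-5}$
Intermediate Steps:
$y = -29240$ ($y = 4 - 29244 = -29240$)
$L = \frac{66793}{53930} \approx 1.2385$
$\frac{L}{\left(D + y\right) - 23848} = \frac{66793}{53930 \left(\left(-9014 - 29240\right) - 23848\right)} = \frac{66793}{53930 \left(-38254 - 23848\right)} = \frac{66793}{53930 \left(-62102\right)} = \frac{66793}{53930} \left(- \frac{1}{62102}\right) = - \frac{66793}{3349160860}$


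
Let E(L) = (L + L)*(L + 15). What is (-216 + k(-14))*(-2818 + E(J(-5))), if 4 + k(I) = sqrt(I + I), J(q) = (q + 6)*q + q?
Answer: 641960 - 5836*I*sqrt(7) ≈ 6.4196e+5 - 15441.0*I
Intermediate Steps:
J(q) = q + q*(6 + q) (J(q) = (6 + q)*q + q = q*(6 + q) + q = q + q*(6 + q))
k(I) = -4 + sqrt(2)*sqrt(I) (k(I) = -4 + sqrt(I + I) = -4 + sqrt(2*I) = -4 + sqrt(2)*sqrt(I))
E(L) = 2*L*(15 + L) (E(L) = (2*L)*(15 + L) = 2*L*(15 + L))
(-216 + k(-14))*(-2818 + E(J(-5))) = (-216 + (-4 + sqrt(2)*sqrt(-14)))*(-2818 + 2*(-5*(7 - 5))*(15 - 5*(7 - 5))) = (-216 + (-4 + sqrt(2)*(I*sqrt(14))))*(-2818 + 2*(-5*2)*(15 - 5*2)) = (-216 + (-4 + 2*I*sqrt(7)))*(-2818 + 2*(-10)*(15 - 10)) = (-220 + 2*I*sqrt(7))*(-2818 + 2*(-10)*5) = (-220 + 2*I*sqrt(7))*(-2818 - 100) = (-220 + 2*I*sqrt(7))*(-2918) = 641960 - 5836*I*sqrt(7)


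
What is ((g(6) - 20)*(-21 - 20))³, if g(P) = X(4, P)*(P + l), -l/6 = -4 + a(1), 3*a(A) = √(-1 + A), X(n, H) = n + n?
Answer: -733870808000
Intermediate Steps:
X(n, H) = 2*n
a(A) = √(-1 + A)/3
l = 24 (l = -6*(-4 + √(-1 + 1)/3) = -6*(-4 + √0/3) = -6*(-4 + (⅓)*0) = -6*(-4 + 0) = -6*(-4) = 24)
g(P) = 192 + 8*P (g(P) = (2*4)*(P + 24) = 8*(24 + P) = 192 + 8*P)
((g(6) - 20)*(-21 - 20))³ = (((192 + 8*6) - 20)*(-21 - 20))³ = (((192 + 48) - 20)*(-41))³ = ((240 - 20)*(-41))³ = (220*(-41))³ = (-9020)³ = -733870808000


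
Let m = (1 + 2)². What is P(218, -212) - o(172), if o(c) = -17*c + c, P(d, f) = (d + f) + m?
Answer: 2767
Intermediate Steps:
m = 9 (m = 3² = 9)
P(d, f) = 9 + d + f (P(d, f) = (d + f) + 9 = 9 + d + f)
o(c) = -16*c
P(218, -212) - o(172) = (9 + 218 - 212) - (-16)*172 = 15 - 1*(-2752) = 15 + 2752 = 2767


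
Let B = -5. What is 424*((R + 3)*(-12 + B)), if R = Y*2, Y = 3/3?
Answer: -36040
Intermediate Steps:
Y = 1 (Y = 3*(⅓) = 1)
R = 2 (R = 1*2 = 2)
424*((R + 3)*(-12 + B)) = 424*((2 + 3)*(-12 - 5)) = 424*(5*(-17)) = 424*(-85) = -36040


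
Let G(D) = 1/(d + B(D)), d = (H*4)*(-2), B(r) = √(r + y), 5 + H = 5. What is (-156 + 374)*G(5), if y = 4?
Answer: 218/3 ≈ 72.667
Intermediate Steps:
H = 0 (H = -5 + 5 = 0)
B(r) = √(4 + r) (B(r) = √(r + 4) = √(4 + r))
d = 0 (d = (0*4)*(-2) = 0*(-2) = 0)
G(D) = (4 + D)^(-½) (G(D) = 1/(0 + √(4 + D)) = 1/(√(4 + D)) = (4 + D)^(-½))
(-156 + 374)*G(5) = (-156 + 374)/√(4 + 5) = 218/√9 = 218*(⅓) = 218/3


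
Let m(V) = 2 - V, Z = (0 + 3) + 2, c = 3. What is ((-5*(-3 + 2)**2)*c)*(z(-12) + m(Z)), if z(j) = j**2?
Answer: -2115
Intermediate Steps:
Z = 5 (Z = 3 + 2 = 5)
((-5*(-3 + 2)**2)*c)*(z(-12) + m(Z)) = (-5*(-3 + 2)**2*3)*((-12)**2 + (2 - 1*5)) = (-5*(-1)**2*3)*(144 + (2 - 5)) = (-5*1*3)*(144 - 3) = -5*3*141 = -15*141 = -2115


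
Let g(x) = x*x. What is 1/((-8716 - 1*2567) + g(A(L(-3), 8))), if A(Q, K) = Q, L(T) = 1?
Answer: -1/11282 ≈ -8.8637e-5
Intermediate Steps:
g(x) = x²
1/((-8716 - 1*2567) + g(A(L(-3), 8))) = 1/((-8716 - 1*2567) + 1²) = 1/((-8716 - 2567) + 1) = 1/(-11283 + 1) = 1/(-11282) = -1/11282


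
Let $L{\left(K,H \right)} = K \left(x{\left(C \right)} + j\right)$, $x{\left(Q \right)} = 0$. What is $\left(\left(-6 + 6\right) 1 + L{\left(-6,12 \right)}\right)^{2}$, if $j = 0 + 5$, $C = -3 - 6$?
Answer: $900$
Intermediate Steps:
$C = -9$ ($C = -3 - 6 = -9$)
$j = 5$
$L{\left(K,H \right)} = 5 K$ ($L{\left(K,H \right)} = K \left(0 + 5\right) = K 5 = 5 K$)
$\left(\left(-6 + 6\right) 1 + L{\left(-6,12 \right)}\right)^{2} = \left(\left(-6 + 6\right) 1 + 5 \left(-6\right)\right)^{2} = \left(0 \cdot 1 - 30\right)^{2} = \left(0 - 30\right)^{2} = \left(-30\right)^{2} = 900$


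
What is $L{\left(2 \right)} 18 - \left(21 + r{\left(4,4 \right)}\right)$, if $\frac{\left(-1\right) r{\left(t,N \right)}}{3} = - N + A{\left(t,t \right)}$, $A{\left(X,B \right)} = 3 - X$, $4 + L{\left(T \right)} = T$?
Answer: $-72$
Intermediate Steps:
$L{\left(T \right)} = -4 + T$
$r{\left(t,N \right)} = -9 + 3 N + 3 t$ ($r{\left(t,N \right)} = - 3 \left(- N - \left(-3 + t\right)\right) = - 3 \left(3 - N - t\right) = -9 + 3 N + 3 t$)
$L{\left(2 \right)} 18 - \left(21 + r{\left(4,4 \right)}\right) = \left(-4 + 2\right) 18 - \left(12 + 24\right) = \left(-2\right) 18 - 36 = -36 - 36 = -72$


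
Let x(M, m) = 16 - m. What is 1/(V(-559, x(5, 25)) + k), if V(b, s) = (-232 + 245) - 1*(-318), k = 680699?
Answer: 1/681030 ≈ 1.4684e-6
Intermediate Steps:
V(b, s) = 331 (V(b, s) = 13 + 318 = 331)
1/(V(-559, x(5, 25)) + k) = 1/(331 + 680699) = 1/681030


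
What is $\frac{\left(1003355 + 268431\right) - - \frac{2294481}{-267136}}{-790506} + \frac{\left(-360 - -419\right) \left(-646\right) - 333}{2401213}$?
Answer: $- \frac{823901127988436147}{507070418335319808} \approx -1.6248$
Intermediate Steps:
$\frac{\left(1003355 + 268431\right) - - \frac{2294481}{-267136}}{-790506} + \frac{\left(-360 - -419\right) \left(-646\right) - 333}{2401213} = \left(1271786 - \left(-2294481\right) \left(- \frac{1}{267136}\right)\right) \left(- \frac{1}{790506}\right) + \left(\left(-360 + 419\right) \left(-646\right) - 333\right) \frac{1}{2401213} = \left(1271786 - \frac{2294481}{267136}\right) \left(- \frac{1}{790506}\right) + \left(59 \left(-646\right) - 333\right) \frac{1}{2401213} = \left(1271786 - \frac{2294481}{267136}\right) \left(- \frac{1}{790506}\right) + \left(-38114 - 333\right) \frac{1}{2401213} = \frac{339737530415}{267136} \left(- \frac{1}{790506}\right) - \frac{38447}{2401213} = - \frac{339737530415}{211172610816} - \frac{38447}{2401213} = - \frac{823901127988436147}{507070418335319808}$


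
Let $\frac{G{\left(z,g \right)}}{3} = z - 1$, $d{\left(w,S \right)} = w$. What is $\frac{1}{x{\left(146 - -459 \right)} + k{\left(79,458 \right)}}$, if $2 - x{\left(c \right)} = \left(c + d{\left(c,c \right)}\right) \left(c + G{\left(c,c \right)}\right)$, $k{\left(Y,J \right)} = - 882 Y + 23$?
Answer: $- \frac{1}{2994223} \approx -3.3398 \cdot 10^{-7}$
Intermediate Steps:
$G{\left(z,g \right)} = -3 + 3 z$ ($G{\left(z,g \right)} = 3 \left(z - 1\right) = 3 \left(-1 + z\right) = -3 + 3 z$)
$k{\left(Y,J \right)} = 23 - 882 Y$
$x{\left(c \right)} = 2 - 2 c \left(-3 + 4 c\right)$ ($x{\left(c \right)} = 2 - \left(c + c\right) \left(c + \left(-3 + 3 c\right)\right) = 2 - 2 c \left(-3 + 4 c\right)$)
$\frac{1}{x{\left(146 - -459 \right)} + k{\left(79,458 \right)}} = \frac{1}{\left(2 - 8 \left(146 - -459\right)^{2} + 6 \left(146 - -459\right)\right) + \left(23 - 69678\right)} = \frac{1}{\left(2 - 8 \left(146 + 459\right)^{2} + 6 \left(146 + 459\right)\right) + \left(23 - 69678\right)} = \frac{1}{\left(2 - 8 \cdot 605^{2} + 6 \cdot 605\right) - 69655} = \frac{1}{\left(2 - 2928200 + 3630\right) - 69655} = \frac{1}{-2924568 - 69655} = \frac{1}{-2994223} = - \frac{1}{2994223}$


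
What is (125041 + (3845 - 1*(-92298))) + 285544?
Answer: 506728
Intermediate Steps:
(125041 + (3845 - 1*(-92298))) + 285544 = (125041 + (3845 + 92298)) + 285544 = (125041 + 96143) + 285544 = 221184 + 285544 = 506728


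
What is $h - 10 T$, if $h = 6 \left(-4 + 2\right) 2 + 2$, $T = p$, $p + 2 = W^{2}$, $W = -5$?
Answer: $-252$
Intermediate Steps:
$p = 23$ ($p = -2 + \left(-5\right)^{2} = -2 + 25 = 23$)
$T = 23$
$h = -22$ ($h = 6 \left(\left(-2\right) 2\right) + 2 = 6 \left(-4\right) + 2 = -24 + 2 = -22$)
$h - 10 T = -22 - 230 = -252$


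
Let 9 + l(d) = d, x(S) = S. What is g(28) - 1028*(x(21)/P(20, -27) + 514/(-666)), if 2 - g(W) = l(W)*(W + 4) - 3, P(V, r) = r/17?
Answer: 4589681/333 ≈ 13783.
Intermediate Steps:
P(V, r) = r/17 (P(V, r) = r*(1/17) = r/17)
l(d) = -9 + d
g(W) = 5 - (-9 + W)*(4 + W) (g(W) = 2 - ((-9 + W)*(W + 4) - 3) = 2 - ((-9 + W)*(4 + W) - 3) = 2 - (-3 + (-9 + W)*(4 + W)) = 2 + (3 - (-9 + W)*(4 + W)) = 5 - (-9 + W)*(4 + W))
g(28) - 1028*(x(21)/P(20, -27) + 514/(-666)) = (41 - 1*28² + 5*28) - 1028*(21/(((1/17)*(-27))) + 514/(-666)) = (41 - 1*784 + 140) - 1028*(21/(-27/17) + 514*(-1/666)) = (41 - 784 + 140) - 1028*(21*(-17/27) - 257/333) = -603 - 1028*(-119/9 - 257/333) = -603 - 1028*(-4660/333) = -603 + 4790480/333 = 4589681/333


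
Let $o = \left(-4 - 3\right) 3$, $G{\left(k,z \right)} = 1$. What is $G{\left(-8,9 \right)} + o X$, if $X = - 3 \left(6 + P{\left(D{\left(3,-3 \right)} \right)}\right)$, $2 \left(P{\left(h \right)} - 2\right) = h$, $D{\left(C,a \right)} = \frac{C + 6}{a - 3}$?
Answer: $\frac{1831}{4} \approx 457.75$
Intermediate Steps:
$D{\left(C,a \right)} = \frac{6 + C}{-3 + a}$
$P{\left(h \right)} = 2 + \frac{h}{2}$
$o = -21$ ($o = \left(-7\right) 3 = -21$)
$X = - \frac{87}{4}$ ($X = - 3 \left(6 + \left(2 + \frac{\frac{1}{-3 - 3} \left(6 + 3\right)}{2}\right)\right) = - 3 \left(6 + \left(2 + \frac{\frac{1}{-6} \cdot 9}{2}\right)\right) = - 3 \left(6 + \left(2 + \frac{\left(- \frac{1}{6}\right) 9}{2}\right)\right) = - 3 \left(6 + \left(2 + \frac{1}{2} \left(- \frac{3}{2}\right)\right)\right) = - 3 \left(6 + \left(2 - \frac{3}{4}\right)\right) = - 3 \left(6 + \frac{5}{4}\right) = \left(-3\right) \frac{29}{4} = - \frac{87}{4} \approx -21.75$)
$G{\left(-8,9 \right)} + o X = 1 - - \frac{1827}{4} = 1 + \frac{1827}{4} = \frac{1831}{4}$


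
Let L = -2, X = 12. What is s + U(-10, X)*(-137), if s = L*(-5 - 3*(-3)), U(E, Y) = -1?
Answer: 129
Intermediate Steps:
s = -8 (s = -2*(-5 - 3*(-3)) = -2*(-5 + 9) = -2*4 = -8)
s + U(-10, X)*(-137) = -8 - 1*(-137) = -8 + 137 = 129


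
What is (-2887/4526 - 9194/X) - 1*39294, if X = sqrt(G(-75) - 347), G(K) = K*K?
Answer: -177847531/4526 - 4597*sqrt(5278)/2639 ≈ -39421.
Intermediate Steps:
G(K) = K**2
X = sqrt(5278) (X = sqrt((-75)**2 - 347) = sqrt(5625 - 347) = sqrt(5278) ≈ 72.650)
(-2887/4526 - 9194/X) - 1*39294 = (-2887/4526 - 9194*sqrt(5278)/5278) - 1*39294 = (-2887*1/4526 - 4597*sqrt(5278)/2639) - 39294 = (-2887/4526 - 4597*sqrt(5278)/2639) - 39294 = -177847531/4526 - 4597*sqrt(5278)/2639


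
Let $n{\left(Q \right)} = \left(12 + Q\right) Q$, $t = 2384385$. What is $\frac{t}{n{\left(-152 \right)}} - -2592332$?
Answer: $\frac{11033441869}{4256} \approx 2.5924 \cdot 10^{6}$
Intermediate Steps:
$n{\left(Q \right)} = Q \left(12 + Q\right)$
$\frac{t}{n{\left(-152 \right)}} - -2592332 = \frac{2384385}{\left(-152\right) \left(12 - 152\right)} - -2592332 = \frac{2384385}{\left(-152\right) \left(-140\right)} + 2592332 = \frac{2384385}{21280} + 2592332 = 2384385 \cdot \frac{1}{21280} + 2592332 = \frac{476877}{4256} + 2592332 = \frac{11033441869}{4256}$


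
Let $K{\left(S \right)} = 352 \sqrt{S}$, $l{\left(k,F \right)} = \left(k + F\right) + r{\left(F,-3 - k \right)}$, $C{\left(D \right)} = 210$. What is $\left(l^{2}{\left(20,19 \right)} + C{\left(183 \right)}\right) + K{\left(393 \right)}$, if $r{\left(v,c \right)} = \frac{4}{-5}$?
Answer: $\frac{41731}{25} + 352 \sqrt{393} \approx 8647.4$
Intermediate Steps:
$r{\left(v,c \right)} = - \frac{4}{5}$ ($r{\left(v,c \right)} = 4 \left(- \frac{1}{5}\right) = - \frac{4}{5}$)
$l{\left(k,F \right)} = - \frac{4}{5} + F + k$ ($l{\left(k,F \right)} = \left(k + F\right) - \frac{4}{5} = \left(F + k\right) - \frac{4}{5} = - \frac{4}{5} + F + k$)
$\left(l^{2}{\left(20,19 \right)} + C{\left(183 \right)}\right) + K{\left(393 \right)} = \left(\left(- \frac{4}{5} + 19 + 20\right)^{2} + 210\right) + 352 \sqrt{393} = \left(\left(\frac{191}{5}\right)^{2} + 210\right) + 352 \sqrt{393} = \left(\frac{36481}{25} + 210\right) + 352 \sqrt{393} = \frac{41731}{25} + 352 \sqrt{393}$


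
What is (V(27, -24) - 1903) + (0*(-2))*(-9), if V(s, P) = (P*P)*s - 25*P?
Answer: 14249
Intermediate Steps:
V(s, P) = -25*P + s*P² (V(s, P) = P²*s - 25*P = s*P² - 25*P = -25*P + s*P²)
(V(27, -24) - 1903) + (0*(-2))*(-9) = (-24*(-25 - 24*27) - 1903) + (0*(-2))*(-9) = (-24*(-25 - 648) - 1903) + 0*(-9) = (-24*(-673) - 1903) + 0 = (16152 - 1903) + 0 = 14249 + 0 = 14249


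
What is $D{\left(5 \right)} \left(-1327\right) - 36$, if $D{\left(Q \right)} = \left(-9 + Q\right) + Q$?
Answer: $-1363$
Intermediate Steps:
$D{\left(Q \right)} = -9 + 2 Q$
$D{\left(5 \right)} \left(-1327\right) - 36 = \left(-9 + 2 \cdot 5\right) \left(-1327\right) - 36 = \left(-9 + 10\right) \left(-1327\right) - 36 = 1 \left(-1327\right) - 36 = -1327 - 36 = -1363$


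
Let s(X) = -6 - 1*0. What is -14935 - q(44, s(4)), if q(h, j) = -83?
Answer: -14852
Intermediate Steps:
s(X) = -6 (s(X) = -6 + 0 = -6)
-14935 - q(44, s(4)) = -14935 - 1*(-83) = -14935 + 83 = -14852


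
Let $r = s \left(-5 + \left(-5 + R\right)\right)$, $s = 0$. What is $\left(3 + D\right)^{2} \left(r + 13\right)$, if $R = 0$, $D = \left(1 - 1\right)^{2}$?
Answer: $117$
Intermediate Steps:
$D = 0$ ($D = 0^{2} = 0$)
$r = 0$ ($r = 0 \left(-5 + \left(-5 + 0\right)\right) = 0 \left(-5 - 5\right) = 0 \left(-10\right) = 0$)
$\left(3 + D\right)^{2} \left(r + 13\right) = \left(3 + 0\right)^{2} \left(0 + 13\right) = 3^{2} \cdot 13 = 9 \cdot 13 = 117$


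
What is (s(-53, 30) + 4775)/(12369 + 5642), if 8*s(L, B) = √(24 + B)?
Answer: 4775/18011 + 3*√6/144088 ≈ 0.26517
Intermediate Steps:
s(L, B) = √(24 + B)/8
(s(-53, 30) + 4775)/(12369 + 5642) = (√(24 + 30)/8 + 4775)/(12369 + 5642) = (√54/8 + 4775)/18011 = ((3*√6)/8 + 4775)*(1/18011) = (3*√6/8 + 4775)*(1/18011) = (4775 + 3*√6/8)*(1/18011) = 4775/18011 + 3*√6/144088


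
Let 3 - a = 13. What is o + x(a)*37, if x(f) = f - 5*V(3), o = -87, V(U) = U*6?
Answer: -3787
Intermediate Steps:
a = -10 (a = 3 - 1*13 = 3 - 13 = -10)
V(U) = 6*U
x(f) = -90 + f (x(f) = f - 30*3 = f - 5*18 = f - 90 = -90 + f)
o + x(a)*37 = -87 + (-90 - 10)*37 = -87 - 100*37 = -87 - 3700 = -3787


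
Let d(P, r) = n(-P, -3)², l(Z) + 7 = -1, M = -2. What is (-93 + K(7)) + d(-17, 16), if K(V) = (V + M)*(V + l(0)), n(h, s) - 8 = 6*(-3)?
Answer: 2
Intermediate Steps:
l(Z) = -8 (l(Z) = -7 - 1 = -8)
n(h, s) = -10 (n(h, s) = 8 + 6*(-3) = 8 - 18 = -10)
K(V) = (-8 + V)*(-2 + V) (K(V) = (V - 2)*(V - 8) = (-2 + V)*(-8 + V) = (-8 + V)*(-2 + V))
d(P, r) = 100 (d(P, r) = (-10)² = 100)
(-93 + K(7)) + d(-17, 16) = (-93 + (16 + 7² - 10*7)) + 100 = (-93 + (16 + 49 - 70)) + 100 = (-93 - 5) + 100 = -98 + 100 = 2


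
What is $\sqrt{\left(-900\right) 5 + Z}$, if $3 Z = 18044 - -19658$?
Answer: $\frac{\sqrt{72606}}{3} \approx 89.818$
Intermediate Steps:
$Z = \frac{37702}{3}$ ($Z = \frac{18044 - -19658}{3} = \frac{18044 + 19658}{3} = \frac{1}{3} \cdot 37702 = \frac{37702}{3} \approx 12567.0$)
$\sqrt{\left(-900\right) 5 + Z} = \sqrt{\left(-900\right) 5 + \frac{37702}{3}} = \sqrt{-4500 + \frac{37702}{3}} = \sqrt{\frac{24202}{3}} = \frac{\sqrt{72606}}{3}$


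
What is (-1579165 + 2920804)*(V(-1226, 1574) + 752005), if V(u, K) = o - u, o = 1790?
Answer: 1012965619419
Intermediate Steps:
V(u, K) = 1790 - u
(-1579165 + 2920804)*(V(-1226, 1574) + 752005) = (-1579165 + 2920804)*((1790 - 1*(-1226)) + 752005) = 1341639*((1790 + 1226) + 752005) = 1341639*(3016 + 752005) = 1341639*755021 = 1012965619419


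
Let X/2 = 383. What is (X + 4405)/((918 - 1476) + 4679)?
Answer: 5171/4121 ≈ 1.2548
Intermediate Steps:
X = 766 (X = 2*383 = 766)
(X + 4405)/((918 - 1476) + 4679) = (766 + 4405)/((918 - 1476) + 4679) = 5171/(-558 + 4679) = 5171/4121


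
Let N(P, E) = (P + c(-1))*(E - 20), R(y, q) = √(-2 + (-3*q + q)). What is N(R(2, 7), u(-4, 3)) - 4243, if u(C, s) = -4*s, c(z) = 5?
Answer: -4403 - 128*I ≈ -4403.0 - 128.0*I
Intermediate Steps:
R(y, q) = √(-2 - 2*q)
N(P, E) = (-20 + E)*(5 + P) (N(P, E) = (P + 5)*(E - 20) = (5 + P)*(-20 + E) = (-20 + E)*(5 + P))
N(R(2, 7), u(-4, 3)) - 4243 = (-100 - 20*√(-2 - 2*7) + 5*(-4*3) + (-4*3)*√(-2 - 2*7)) - 4243 = (-100 - 20*√(-2 - 14) + 5*(-12) - 12*√(-2 - 14)) - 4243 = (-100 - 80*I - 60 - 48*I) - 4243 = (-160 - 128*I) - 4243 = -4403 - 128*I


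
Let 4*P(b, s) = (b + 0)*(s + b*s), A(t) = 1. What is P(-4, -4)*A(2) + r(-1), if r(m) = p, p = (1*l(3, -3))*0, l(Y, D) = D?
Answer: -12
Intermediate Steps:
p = 0 (p = (1*(-3))*0 = -3*0 = 0)
r(m) = 0
P(b, s) = b*(s + b*s)/4 (P(b, s) = ((b + 0)*(s + b*s))/4 = (b*(s + b*s))/4 = b*(s + b*s)/4)
P(-4, -4)*A(2) + r(-1) = ((1/4)*(-4)*(-4)*(1 - 4))*1 + 0 = ((1/4)*(-4)*(-4)*(-3))*1 + 0 = -12*1 + 0 = -12 + 0 = -12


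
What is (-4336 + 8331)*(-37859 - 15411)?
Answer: -212813650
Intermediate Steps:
(-4336 + 8331)*(-37859 - 15411) = 3995*(-53270) = -212813650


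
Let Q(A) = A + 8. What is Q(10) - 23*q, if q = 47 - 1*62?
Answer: 363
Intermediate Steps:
q = -15 (q = 47 - 62 = -15)
Q(A) = 8 + A
Q(10) - 23*q = (8 + 10) - 23*(-15) = 18 + 345 = 363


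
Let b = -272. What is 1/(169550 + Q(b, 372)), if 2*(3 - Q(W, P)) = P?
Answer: 1/169367 ≈ 5.9043e-6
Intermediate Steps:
Q(W, P) = 3 - P/2
1/(169550 + Q(b, 372)) = 1/(169550 + (3 - ½*372)) = 1/(169550 + (3 - 186)) = 1/(169550 - 183) = 1/169367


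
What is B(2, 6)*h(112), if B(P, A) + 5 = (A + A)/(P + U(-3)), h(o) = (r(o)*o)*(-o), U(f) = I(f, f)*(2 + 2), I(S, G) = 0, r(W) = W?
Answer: -1404928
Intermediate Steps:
U(f) = 0 (U(f) = 0*(2 + 2) = 0*4 = 0)
h(o) = -o³ (h(o) = (o*o)*(-o) = o²*(-o) = -o³)
B(P, A) = -5 + 2*A/P (B(P, A) = -5 + (A + A)/(P + 0) = -5 + (2*A)/P = -5 + 2*A/P)
B(2, 6)*h(112) = (-5 + 2*6/2)*(-1*112³) = (-5 + 2*6*(½))*(-1*1404928) = (-5 + 6)*(-1404928) = 1*(-1404928) = -1404928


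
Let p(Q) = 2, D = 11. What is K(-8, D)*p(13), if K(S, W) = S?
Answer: -16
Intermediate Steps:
K(-8, D)*p(13) = -8*2 = -16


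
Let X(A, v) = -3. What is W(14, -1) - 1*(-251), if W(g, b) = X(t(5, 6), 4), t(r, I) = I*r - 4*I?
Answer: 248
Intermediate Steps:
t(r, I) = -4*I + I*r
W(g, b) = -3
W(14, -1) - 1*(-251) = -3 - 1*(-251) = -3 + 251 = 248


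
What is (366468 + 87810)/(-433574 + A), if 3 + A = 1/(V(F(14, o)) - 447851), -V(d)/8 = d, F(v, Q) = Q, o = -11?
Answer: -33901480019/32356623042 ≈ -1.0477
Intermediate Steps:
V(d) = -8*d
A = -1343290/447763 (A = -3 + 1/(-8*(-11) - 447851) = -3 + 1/(88 - 447851) = -3 + 1/(-447763) = -3 - 1/447763 = -1343290/447763 ≈ -3.0000)
(366468 + 87810)/(-433574 + A) = (366468 + 87810)/(-433574 - 1343290/447763) = 454278/(-194139738252/447763) = 454278*(-447763/194139738252) = -33901480019/32356623042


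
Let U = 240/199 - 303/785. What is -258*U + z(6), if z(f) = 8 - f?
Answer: -32738144/156215 ≈ -209.57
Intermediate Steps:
U = 128103/156215 (U = 240*(1/199) - 303*1/785 = 240/199 - 303/785 = 128103/156215 ≈ 0.82004)
-258*U + z(6) = -258*128103/156215 + (8 - 1*6) = -33050574/156215 + (8 - 6) = -33050574/156215 + 2 = -32738144/156215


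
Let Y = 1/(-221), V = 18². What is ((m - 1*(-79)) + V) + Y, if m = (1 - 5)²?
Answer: 92598/221 ≈ 419.00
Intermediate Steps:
m = 16 (m = (-4)² = 16)
V = 324
Y = -1/221 ≈ -0.0045249
((m - 1*(-79)) + V) + Y = ((16 - 1*(-79)) + 324) - 1/221 = ((16 + 79) + 324) - 1/221 = (95 + 324) - 1/221 = 419 - 1/221 = 92598/221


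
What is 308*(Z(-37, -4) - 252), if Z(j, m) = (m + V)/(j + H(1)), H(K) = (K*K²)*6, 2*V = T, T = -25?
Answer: -2401014/31 ≈ -77452.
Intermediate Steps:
V = -25/2 (V = (½)*(-25) = -25/2 ≈ -12.500)
H(K) = 6*K³ (H(K) = K³*6 = 6*K³)
Z(j, m) = (-25/2 + m)/(6 + j) (Z(j, m) = (m - 25/2)/(j + 6*1³) = (-25/2 + m)/(j + 6*1) = (-25/2 + m)/(j + 6) = (-25/2 + m)/(6 + j))
308*(Z(-37, -4) - 252) = 308*((-25/2 - 4)/(6 - 37) - 252) = 308*(-33/2/(-31) - 252) = 308*(-1/31*(-33/2) - 252) = 308*(33/62 - 252) = 308*(-15591/62) = -2401014/31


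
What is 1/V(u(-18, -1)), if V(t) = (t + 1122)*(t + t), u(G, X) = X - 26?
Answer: -1/59130 ≈ -1.6912e-5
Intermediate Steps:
u(G, X) = -26 + X
V(t) = 2*t*(1122 + t) (V(t) = (1122 + t)*(2*t) = 2*t*(1122 + t))
1/V(u(-18, -1)) = 1/(2*(-26 - 1)*(1122 + (-26 - 1))) = 1/(2*(-27)*(1122 - 27)) = 1/(2*(-27)*1095) = 1/(-59130) = -1/59130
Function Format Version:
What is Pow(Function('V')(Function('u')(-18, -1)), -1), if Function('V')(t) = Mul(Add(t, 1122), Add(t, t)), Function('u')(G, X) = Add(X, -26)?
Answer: Rational(-1, 59130) ≈ -1.6912e-5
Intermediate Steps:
Function('u')(G, X) = Add(-26, X)
Function('V')(t) = Mul(2, t, Add(1122, t)) (Function('V')(t) = Mul(Add(1122, t), Mul(2, t)) = Mul(2, t, Add(1122, t)))
Pow(Function('V')(Function('u')(-18, -1)), -1) = Pow(Mul(2, Add(-26, -1), Add(1122, Add(-26, -1))), -1) = Pow(Mul(2, -27, Add(1122, -27)), -1) = Pow(Mul(2, -27, 1095), -1) = Pow(-59130, -1) = Rational(-1, 59130)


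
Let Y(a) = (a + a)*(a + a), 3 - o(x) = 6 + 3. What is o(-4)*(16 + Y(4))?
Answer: -480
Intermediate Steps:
o(x) = -6 (o(x) = 3 - (6 + 3) = 3 - 1*9 = 3 - 9 = -6)
Y(a) = 4*a² (Y(a) = (2*a)*(2*a) = 4*a²)
o(-4)*(16 + Y(4)) = -6*(16 + 4*4²) = -6*(16 + 4*16) = -6*(16 + 64) = -6*80 = -480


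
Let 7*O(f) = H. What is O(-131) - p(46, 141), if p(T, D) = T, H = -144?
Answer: -466/7 ≈ -66.571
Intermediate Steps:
O(f) = -144/7 (O(f) = (⅐)*(-144) = -144/7)
O(-131) - p(46, 141) = -144/7 - 1*46 = -144/7 - 46 = -466/7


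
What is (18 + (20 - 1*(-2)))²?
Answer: 1600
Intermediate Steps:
(18 + (20 - 1*(-2)))² = (18 + (20 + 2))² = (18 + 22)² = 40² = 1600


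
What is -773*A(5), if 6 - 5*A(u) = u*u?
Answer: 14687/5 ≈ 2937.4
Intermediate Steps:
A(u) = 6/5 - u²/5 (A(u) = 6/5 - u*u/5 = 6/5 - u²/5)
-773*A(5) = -773*(6/5 - ⅕*5²) = -773*(6/5 - ⅕*25) = -773*(6/5 - 5) = -773*(-19/5) = 14687/5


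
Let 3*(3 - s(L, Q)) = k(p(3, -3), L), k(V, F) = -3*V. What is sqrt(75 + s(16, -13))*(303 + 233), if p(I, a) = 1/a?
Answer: 536*sqrt(699)/3 ≈ 4723.7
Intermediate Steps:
s(L, Q) = 8/3 (s(L, Q) = 3 - (-1)/(-3) = 3 - (-1)*(-1)/3 = 3 - 1/3*1 = 3 - 1/3 = 8/3)
sqrt(75 + s(16, -13))*(303 + 233) = sqrt(75 + 8/3)*(303 + 233) = sqrt(233/3)*536 = (sqrt(699)/3)*536 = 536*sqrt(699)/3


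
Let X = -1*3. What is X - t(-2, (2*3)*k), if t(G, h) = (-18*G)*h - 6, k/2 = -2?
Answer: 867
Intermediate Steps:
k = -4 (k = 2*(-2) = -4)
X = -3
t(G, h) = -6 - 18*G*h (t(G, h) = -18*G*h - 6 = -6 - 18*G*h)
X - t(-2, (2*3)*k) = -3 - (-6 - 18*(-2)*(2*3)*(-4)) = -3 - (-6 - 18*(-2)*6*(-4)) = -3 - (-6 - 18*(-2)*(-24)) = -3 - (-6 - 864) = -3 - 1*(-870) = -3 + 870 = 867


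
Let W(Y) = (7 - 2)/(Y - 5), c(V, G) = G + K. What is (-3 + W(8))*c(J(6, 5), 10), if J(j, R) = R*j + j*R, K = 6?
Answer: -64/3 ≈ -21.333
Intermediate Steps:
J(j, R) = 2*R*j (J(j, R) = R*j + R*j = 2*R*j)
c(V, G) = 6 + G (c(V, G) = G + 6 = 6 + G)
W(Y) = 5/(-5 + Y)
(-3 + W(8))*c(J(6, 5), 10) = (-3 + 5/(-5 + 8))*(6 + 10) = (-3 + 5/3)*16 = -4/3*16 = -64/3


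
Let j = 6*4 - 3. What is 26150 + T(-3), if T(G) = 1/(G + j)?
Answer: 470701/18 ≈ 26150.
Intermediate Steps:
j = 21 (j = 24 - 3 = 21)
T(G) = 1/(21 + G) (T(G) = 1/(G + 21) = 1/(21 + G))
26150 + T(-3) = 26150 + 1/(21 - 3) = 26150 + 1/18 = 470701/18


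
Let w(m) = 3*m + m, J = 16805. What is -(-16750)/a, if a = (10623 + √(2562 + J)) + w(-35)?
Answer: 87795125/54936961 - 8375*√19367/54936961 ≈ 1.5769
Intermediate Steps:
w(m) = 4*m
a = 10483 + √19367 (a = (10623 + √(2562 + 16805)) + 4*(-35) = (10623 + √19367) - 140 = 10483 + √19367 ≈ 10622.)
-(-16750)/a = -(-16750)/(10483 + √19367) = 16750/(10483 + √19367)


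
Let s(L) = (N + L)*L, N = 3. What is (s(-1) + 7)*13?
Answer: 65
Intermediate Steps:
s(L) = L*(3 + L) (s(L) = (3 + L)*L = L*(3 + L))
(s(-1) + 7)*13 = (-(3 - 1) + 7)*13 = (-1*2 + 7)*13 = (-2 + 7)*13 = 5*13 = 65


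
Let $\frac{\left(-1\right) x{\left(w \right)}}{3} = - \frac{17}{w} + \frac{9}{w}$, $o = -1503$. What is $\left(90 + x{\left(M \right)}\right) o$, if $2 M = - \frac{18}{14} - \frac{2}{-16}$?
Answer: $- \frac{4752486}{65} \approx -73115.0$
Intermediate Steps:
$M = - \frac{65}{112}$ ($M = \frac{- \frac{18}{14} - \frac{2}{-16}}{2} = \frac{\left(-18\right) \frac{1}{14} - - \frac{1}{8}}{2} = \frac{- \frac{9}{7} + \frac{1}{8}}{2} = \frac{1}{2} \left(- \frac{65}{56}\right) = - \frac{65}{112} \approx -0.58036$)
$x{\left(w \right)} = \frac{24}{w}$ ($x{\left(w \right)} = - 3 \left(- \frac{17}{w} + \frac{9}{w}\right) = - 3 \left(- \frac{8}{w}\right) = \frac{24}{w}$)
$\left(90 + x{\left(M \right)}\right) o = \left(90 + \frac{24}{- \frac{65}{112}}\right) \left(-1503\right) = \left(90 + 24 \left(- \frac{112}{65}\right)\right) \left(-1503\right) = \left(90 - \frac{2688}{65}\right) \left(-1503\right) = \frac{3162}{65} \left(-1503\right) = - \frac{4752486}{65}$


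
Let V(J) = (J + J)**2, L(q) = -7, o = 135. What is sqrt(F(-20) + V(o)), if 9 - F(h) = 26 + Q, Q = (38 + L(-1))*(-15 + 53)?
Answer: sqrt(71705) ≈ 267.78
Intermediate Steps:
Q = 1178 (Q = (38 - 7)*(-15 + 53) = 31*38 = 1178)
V(J) = 4*J**2 (V(J) = (2*J)**2 = 4*J**2)
F(h) = -1195 (F(h) = 9 - (26 + 1178) = 9 - 1*1204 = 9 - 1204 = -1195)
sqrt(F(-20) + V(o)) = sqrt(-1195 + 4*135**2) = sqrt(-1195 + 4*18225) = sqrt(-1195 + 72900) = sqrt(71705)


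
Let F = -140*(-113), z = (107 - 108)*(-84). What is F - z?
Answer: 15736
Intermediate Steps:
z = 84 (z = -1*(-84) = 84)
F = 15820
F - z = 15820 - 1*84 = 15820 - 84 = 15736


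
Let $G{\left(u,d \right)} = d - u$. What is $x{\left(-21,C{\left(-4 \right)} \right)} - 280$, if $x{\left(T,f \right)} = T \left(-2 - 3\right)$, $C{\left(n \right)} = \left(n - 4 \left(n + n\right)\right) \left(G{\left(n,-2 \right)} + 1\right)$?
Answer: $-175$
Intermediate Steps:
$C{\left(n \right)} = - 7 n \left(-1 - n\right)$ ($C{\left(n \right)} = \left(n - 4 \left(n + n\right)\right) \left(\left(-2 - n\right) + 1\right) = \left(n - 4 \cdot 2 n\right) \left(-1 - n\right) = \left(n - 8 n\right) \left(-1 - n\right) = - 7 n \left(-1 - n\right)$)
$x{\left(T,f \right)} = - 5 T$ ($x{\left(T,f \right)} = T \left(-5\right) = - 5 T$)
$x{\left(-21,C{\left(-4 \right)} \right)} - 280 = \left(-5\right) \left(-21\right) - 280 = 105 - 280 = -175$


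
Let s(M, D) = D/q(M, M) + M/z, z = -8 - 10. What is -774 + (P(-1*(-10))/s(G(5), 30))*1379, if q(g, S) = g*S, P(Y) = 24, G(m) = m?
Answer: 2914398/83 ≈ 35113.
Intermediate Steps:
z = -18
q(g, S) = S*g
s(M, D) = -M/18 + D/M² (s(M, D) = D/((M*M)) + M/(-18) = D/(M²) + M*(-1/18) = D/M² - M/18 = -M/18 + D/M²)
-774 + (P(-1*(-10))/s(G(5), 30))*1379 = -774 + (24/(-1/18*5 + 30/5²))*1379 = -774 + (24/(-5/18 + 30*(1/25)))*1379 = -774 + (24/(-5/18 + 6/5))*1379 = -774 + (24/(83/90))*1379 = -774 + (24*(90/83))*1379 = -774 + (2160/83)*1379 = -774 + 2978640/83 = 2914398/83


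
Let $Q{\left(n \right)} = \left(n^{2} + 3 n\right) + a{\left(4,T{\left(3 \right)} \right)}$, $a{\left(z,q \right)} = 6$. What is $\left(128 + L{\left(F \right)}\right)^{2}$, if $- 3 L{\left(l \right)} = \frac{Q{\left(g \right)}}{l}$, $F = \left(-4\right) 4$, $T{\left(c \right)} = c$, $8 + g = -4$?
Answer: $\frac{1087849}{64} \approx 16998.0$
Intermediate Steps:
$g = -12$ ($g = -8 - 4 = -12$)
$F = -16$
$Q{\left(n \right)} = 6 + n^{2} + 3 n$ ($Q{\left(n \right)} = \left(n^{2} + 3 n\right) + 6 = 6 + n^{2} + 3 n$)
$L{\left(l \right)} = - \frac{38}{l}$ ($L{\left(l \right)} = - \frac{\left(6 + \left(-12\right)^{2} + 3 \left(-12\right)\right) \frac{1}{l}}{3} = - \frac{\left(6 + 144 - 36\right) \frac{1}{l}}{3} = - \frac{114 \frac{1}{l}}{3} = - \frac{38}{l}$)
$\left(128 + L{\left(F \right)}\right)^{2} = \left(128 - \frac{38}{-16}\right)^{2} = \left(128 - - \frac{19}{8}\right)^{2} = \left(128 + \frac{19}{8}\right)^{2} = \left(\frac{1043}{8}\right)^{2} = \frac{1087849}{64}$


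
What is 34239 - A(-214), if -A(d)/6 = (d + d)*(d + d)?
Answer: 1133343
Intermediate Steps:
A(d) = -24*d² (A(d) = -6*(d + d)*(d + d) = -6*2*d*2*d = -24*d²)
34239 - A(-214) = 34239 - (-24)*(-214)² = 34239 - (-24)*45796 = 34239 - 1*(-1099104) = 34239 + 1099104 = 1133343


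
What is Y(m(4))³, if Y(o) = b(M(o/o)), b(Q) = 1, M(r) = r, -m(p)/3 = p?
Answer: 1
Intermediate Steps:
m(p) = -3*p
Y(o) = 1
Y(m(4))³ = 1³ = 1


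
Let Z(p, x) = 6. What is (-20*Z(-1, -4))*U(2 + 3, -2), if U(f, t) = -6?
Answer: 720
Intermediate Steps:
(-20*Z(-1, -4))*U(2 + 3, -2) = -20*6*(-6) = -120*(-6) = 720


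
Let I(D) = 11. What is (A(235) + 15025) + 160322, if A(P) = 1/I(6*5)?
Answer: 1928818/11 ≈ 1.7535e+5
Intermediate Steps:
A(P) = 1/11
(A(235) + 15025) + 160322 = (1/11 + 15025) + 160322 = 165276/11 + 160322 = 1928818/11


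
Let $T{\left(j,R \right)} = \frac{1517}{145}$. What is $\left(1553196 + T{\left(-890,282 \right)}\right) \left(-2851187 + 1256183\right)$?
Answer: $- \frac{359218725374748}{145} \approx -2.4774 \cdot 10^{12}$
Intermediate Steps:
$T{\left(j,R \right)} = \frac{1517}{145}$ ($T{\left(j,R \right)} = 1517 \cdot \frac{1}{145} = \frac{1517}{145}$)
$\left(1553196 + T{\left(-890,282 \right)}\right) \left(-2851187 + 1256183\right) = \left(1553196 + \frac{1517}{145}\right) \left(-2851187 + 1256183\right) = \frac{225214937}{145} \left(-1595004\right) = - \frac{359218725374748}{145}$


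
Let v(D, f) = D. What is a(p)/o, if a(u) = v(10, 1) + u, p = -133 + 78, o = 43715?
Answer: -9/8743 ≈ -0.0010294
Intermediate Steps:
p = -55
a(u) = 10 + u
a(p)/o = (10 - 55)/43715 = -45*1/43715 = -9/8743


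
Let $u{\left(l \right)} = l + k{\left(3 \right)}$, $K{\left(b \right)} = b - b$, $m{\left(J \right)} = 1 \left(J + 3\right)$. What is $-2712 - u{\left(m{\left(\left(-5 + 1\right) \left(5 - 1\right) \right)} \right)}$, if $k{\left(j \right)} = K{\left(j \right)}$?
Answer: $-2699$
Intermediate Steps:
$m{\left(J \right)} = 3 + J$ ($m{\left(J \right)} = 1 \left(3 + J\right) = 3 + J$)
$K{\left(b \right)} = 0$
$k{\left(j \right)} = 0$
$u{\left(l \right)} = l$ ($u{\left(l \right)} = l + 0 = l$)
$-2712 - u{\left(m{\left(\left(-5 + 1\right) \left(5 - 1\right) \right)} \right)} = -2712 - \left(3 + \left(-5 + 1\right) \left(5 - 1\right)\right) = -2712 - \left(3 - 16\right) = -2712 - -13 = -2712 + 13 = -2699$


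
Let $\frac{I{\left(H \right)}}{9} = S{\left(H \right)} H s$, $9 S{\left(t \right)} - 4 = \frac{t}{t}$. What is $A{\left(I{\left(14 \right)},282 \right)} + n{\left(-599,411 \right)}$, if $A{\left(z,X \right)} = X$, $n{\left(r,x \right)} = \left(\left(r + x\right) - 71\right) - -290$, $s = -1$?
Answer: $313$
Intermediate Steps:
$S{\left(t \right)} = \frac{5}{9}$ ($S{\left(t \right)} = \frac{4}{9} + \frac{t \frac{1}{t}}{9} = \frac{4}{9} + \frac{1}{9} \cdot 1 = \frac{4}{9} + \frac{1}{9} = \frac{5}{9}$)
$I{\left(H \right)} = - 5 H$ ($I{\left(H \right)} = 9 \frac{5 H}{9} \left(-1\right) = 9 \left(- \frac{5 H}{9}\right) = - 5 H$)
$n{\left(r,x \right)} = 219 + r + x$ ($n{\left(r,x \right)} = \left(-71 + r + x\right) + 290 = 219 + r + x$)
$A{\left(I{\left(14 \right)},282 \right)} + n{\left(-599,411 \right)} = 282 + \left(219 - 599 + 411\right) = 282 + 31 = 313$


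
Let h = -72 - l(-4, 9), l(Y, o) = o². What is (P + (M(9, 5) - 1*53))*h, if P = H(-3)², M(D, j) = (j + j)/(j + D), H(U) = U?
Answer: 46359/7 ≈ 6622.7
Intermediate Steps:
M(D, j) = 2*j/(D + j) (M(D, j) = (2*j)/(D + j) = 2*j/(D + j))
h = -153 (h = -72 - 1*9² = -72 - 1*81 = -72 - 81 = -153)
P = 9 (P = (-3)² = 9)
(P + (M(9, 5) - 1*53))*h = (9 + (2*5/(9 + 5) - 1*53))*(-153) = (9 + (2*5/14 - 53))*(-153) = (9 + (2*5*(1/14) - 53))*(-153) = (9 + (5/7 - 53))*(-153) = (9 - 366/7)*(-153) = -303/7*(-153) = 46359/7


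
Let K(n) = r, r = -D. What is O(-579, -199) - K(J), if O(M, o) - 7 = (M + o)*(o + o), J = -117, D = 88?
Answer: 309739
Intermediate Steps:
r = -88 (r = -1*88 = -88)
K(n) = -88
O(M, o) = 7 + 2*o*(M + o) (O(M, o) = 7 + (M + o)*(o + o) = 7 + (M + o)*(2*o) = 7 + 2*o*(M + o))
O(-579, -199) - K(J) = (7 + 2*(-199)² + 2*(-579)*(-199)) - 1*(-88) = (7 + 2*39601 + 230442) + 88 = (7 + 79202 + 230442) + 88 = 309651 + 88 = 309739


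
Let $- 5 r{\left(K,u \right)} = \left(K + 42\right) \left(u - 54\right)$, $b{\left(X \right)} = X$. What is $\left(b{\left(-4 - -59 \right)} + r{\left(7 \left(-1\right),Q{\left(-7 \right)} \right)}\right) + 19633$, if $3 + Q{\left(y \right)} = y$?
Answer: $20136$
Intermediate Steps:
$Q{\left(y \right)} = -3 + y$
$r{\left(K,u \right)} = - \frac{\left(-54 + u\right) \left(42 + K\right)}{5}$ ($r{\left(K,u \right)} = - \frac{\left(K + 42\right) \left(u - 54\right)}{5} = - \frac{\left(42 + K\right) \left(-54 + u\right)}{5} = - \frac{\left(-54 + u\right) \left(42 + K\right)}{5}$)
$\left(b{\left(-4 - -59 \right)} + r{\left(7 \left(-1\right),Q{\left(-7 \right)} \right)}\right) + 19633 = \left(\left(-4 - -59\right) + \left(\frac{2268}{5} - \frac{42 \left(-3 - 7\right)}{5} + \frac{54 \cdot 7 \left(-1\right)}{5} - \frac{7 \left(-1\right) \left(-3 - 7\right)}{5}\right)\right) + 19633 = \left(\left(-4 + 59\right) + \left(\frac{2268}{5} - -84 + \frac{54}{5} \left(-7\right) - \left(- \frac{7}{5}\right) \left(-10\right)\right)\right) + 19633 = \left(55 + \left(\frac{2268}{5} + 84 - \frac{378}{5} - 14\right)\right) + 19633 = \left(55 + 448\right) + 19633 = 503 + 19633 = 20136$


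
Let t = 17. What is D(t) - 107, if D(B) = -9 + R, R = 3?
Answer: -113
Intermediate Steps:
D(B) = -6 (D(B) = -9 + 3 = -6)
D(t) - 107 = -6 - 107 = -113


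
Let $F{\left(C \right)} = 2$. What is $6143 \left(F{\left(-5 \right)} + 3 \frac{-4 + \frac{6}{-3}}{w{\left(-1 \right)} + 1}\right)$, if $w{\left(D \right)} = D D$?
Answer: $-43001$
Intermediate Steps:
$w{\left(D \right)} = D^{2}$
$6143 \left(F{\left(-5 \right)} + 3 \frac{-4 + \frac{6}{-3}}{w{\left(-1 \right)} + 1}\right) = 6143 \left(2 + 3 \frac{-4 + \frac{6}{-3}}{\left(-1\right)^{2} + 1}\right) = 6143 \left(2 + 3 \frac{-4 + 6 \left(- \frac{1}{3}\right)}{1 + 1}\right) = 6143 \left(2 + 3 \frac{-4 - 2}{2}\right) = 6143 \left(2 + 3 \left(\left(-6\right) \frac{1}{2}\right)\right) = 6143 \left(2 + 3 \left(-3\right)\right) = 6143 \left(2 - 9\right) = 6143 \left(-7\right) = -43001$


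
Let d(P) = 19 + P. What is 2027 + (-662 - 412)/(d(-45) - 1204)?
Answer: 415714/205 ≈ 2027.9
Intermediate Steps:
2027 + (-662 - 412)/(d(-45) - 1204) = 2027 + (-662 - 412)/((19 - 45) - 1204) = 2027 - 1074/(-26 - 1204) = 2027 - 1074/(-1230) = 2027 - 1074*(-1/1230) = 2027 + 179/205 = 415714/205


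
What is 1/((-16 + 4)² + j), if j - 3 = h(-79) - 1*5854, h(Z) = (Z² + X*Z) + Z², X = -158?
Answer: 1/19257 ≈ 5.1929e-5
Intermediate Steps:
h(Z) = -158*Z + 2*Z² (h(Z) = (Z² - 158*Z) + Z² = -158*Z + 2*Z²)
j = 19113 (j = 3 + (2*(-79)*(-79 - 79) - 1*5854) = 3 + (2*(-79)*(-158) - 5854) = 3 + (24964 - 5854) = 3 + 19110 = 19113)
1/((-16 + 4)² + j) = 1/((-16 + 4)² + 19113) = 1/((-12)² + 19113) = 1/(144 + 19113) = 1/19257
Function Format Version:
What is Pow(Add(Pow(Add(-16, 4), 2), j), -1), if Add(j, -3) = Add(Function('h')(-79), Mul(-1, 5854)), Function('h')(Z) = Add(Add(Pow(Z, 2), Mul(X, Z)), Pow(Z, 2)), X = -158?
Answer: Rational(1, 19257) ≈ 5.1929e-5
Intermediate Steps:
Function('h')(Z) = Add(Mul(-158, Z), Mul(2, Pow(Z, 2))) (Function('h')(Z) = Add(Add(Pow(Z, 2), Mul(-158, Z)), Pow(Z, 2)) = Add(Mul(-158, Z), Mul(2, Pow(Z, 2))))
j = 19113 (j = Add(3, Add(Mul(2, -79, Add(-79, -79)), Mul(-1, 5854))) = Add(3, Add(Mul(2, -79, -158), -5854)) = Add(3, Add(24964, -5854)) = Add(3, 19110) = 19113)
Pow(Add(Pow(Add(-16, 4), 2), j), -1) = Pow(Add(Pow(Add(-16, 4), 2), 19113), -1) = Pow(Add(Pow(-12, 2), 19113), -1) = Pow(Add(144, 19113), -1) = Pow(19257, -1) = Rational(1, 19257)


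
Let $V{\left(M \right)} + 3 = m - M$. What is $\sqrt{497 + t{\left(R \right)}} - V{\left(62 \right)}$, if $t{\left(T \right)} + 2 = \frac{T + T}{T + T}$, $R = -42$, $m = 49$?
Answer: $16 + 4 \sqrt{31} \approx 38.271$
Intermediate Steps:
$t{\left(T \right)} = -1$ ($t{\left(T \right)} = -2 + \frac{T + T}{T + T} = -2 + \frac{2 T}{2 T} = -2 + 2 T \frac{1}{2 T} = -2 + 1 = -1$)
$V{\left(M \right)} = 46 - M$ ($V{\left(M \right)} = -3 - \left(-49 + M\right) = 46 - M$)
$\sqrt{497 + t{\left(R \right)}} - V{\left(62 \right)} = \sqrt{497 - 1} - \left(46 - 62\right) = \sqrt{496} - \left(46 - 62\right) = 4 \sqrt{31} - -16 = 4 \sqrt{31} + 16 = 16 + 4 \sqrt{31}$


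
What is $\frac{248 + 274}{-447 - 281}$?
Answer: $- \frac{261}{364} \approx -0.71703$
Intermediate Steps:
$\frac{248 + 274}{-447 - 281} = \frac{522}{-728} = 522 \left(- \frac{1}{728}\right) = - \frac{261}{364}$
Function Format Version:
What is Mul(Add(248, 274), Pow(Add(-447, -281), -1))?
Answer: Rational(-261, 364) ≈ -0.71703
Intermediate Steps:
Mul(Add(248, 274), Pow(Add(-447, -281), -1)) = Mul(522, Pow(-728, -1)) = Mul(522, Rational(-1, 728)) = Rational(-261, 364)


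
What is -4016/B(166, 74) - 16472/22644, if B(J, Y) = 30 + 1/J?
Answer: -223203022/1658673 ≈ -134.57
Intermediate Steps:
-4016/B(166, 74) - 16472/22644 = -4016/(30 + 1/166) - 16472/22644 = -4016/(30 + 1/166) - 16472*1/22644 = -4016/4981/166 - 4118/5661 = -4016*166/4981 - 4118/5661 = -666656/4981 - 4118/5661 = -223203022/1658673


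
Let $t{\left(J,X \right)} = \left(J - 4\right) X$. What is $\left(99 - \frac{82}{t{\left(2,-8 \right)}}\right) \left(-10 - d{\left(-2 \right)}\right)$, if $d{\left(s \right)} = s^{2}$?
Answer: $- \frac{5257}{4} \approx -1314.3$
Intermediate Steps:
$t{\left(J,X \right)} = X \left(-4 + J\right)$ ($t{\left(J,X \right)} = \left(-4 + J\right) X = X \left(-4 + J\right)$)
$\left(99 - \frac{82}{t{\left(2,-8 \right)}}\right) \left(-10 - d{\left(-2 \right)}\right) = \left(99 - \frac{82}{\left(-8\right) \left(-4 + 2\right)}\right) \left(-10 - \left(-2\right)^{2}\right) = \left(99 - \frac{82}{\left(-8\right) \left(-2\right)}\right) \left(-10 - 4\right) = \left(99 - \frac{82}{16}\right) \left(-10 - 4\right) = \left(99 - \frac{41}{8}\right) \left(-14\right) = \frac{751}{8} \left(-14\right) = - \frac{5257}{4}$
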